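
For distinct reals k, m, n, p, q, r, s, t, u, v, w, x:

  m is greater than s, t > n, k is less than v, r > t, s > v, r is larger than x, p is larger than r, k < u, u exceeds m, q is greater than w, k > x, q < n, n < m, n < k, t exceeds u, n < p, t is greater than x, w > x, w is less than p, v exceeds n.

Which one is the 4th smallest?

Piecing the relations together gives one ordering: x < w < q < n < k < v < s < m < u < t < r < p.
Counting 4 from the smallest end gives n.

n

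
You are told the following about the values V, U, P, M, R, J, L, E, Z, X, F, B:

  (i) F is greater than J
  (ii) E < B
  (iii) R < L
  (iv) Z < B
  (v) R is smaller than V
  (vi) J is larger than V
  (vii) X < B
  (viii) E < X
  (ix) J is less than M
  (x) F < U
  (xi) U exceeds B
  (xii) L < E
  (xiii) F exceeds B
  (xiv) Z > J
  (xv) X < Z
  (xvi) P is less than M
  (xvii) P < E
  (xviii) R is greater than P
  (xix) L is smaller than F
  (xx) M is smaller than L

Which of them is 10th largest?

Chaining the given pairs: P < R < V < J < M < L < E < X < Z < B < F < U.
Counting 10 from the largest end gives V.

V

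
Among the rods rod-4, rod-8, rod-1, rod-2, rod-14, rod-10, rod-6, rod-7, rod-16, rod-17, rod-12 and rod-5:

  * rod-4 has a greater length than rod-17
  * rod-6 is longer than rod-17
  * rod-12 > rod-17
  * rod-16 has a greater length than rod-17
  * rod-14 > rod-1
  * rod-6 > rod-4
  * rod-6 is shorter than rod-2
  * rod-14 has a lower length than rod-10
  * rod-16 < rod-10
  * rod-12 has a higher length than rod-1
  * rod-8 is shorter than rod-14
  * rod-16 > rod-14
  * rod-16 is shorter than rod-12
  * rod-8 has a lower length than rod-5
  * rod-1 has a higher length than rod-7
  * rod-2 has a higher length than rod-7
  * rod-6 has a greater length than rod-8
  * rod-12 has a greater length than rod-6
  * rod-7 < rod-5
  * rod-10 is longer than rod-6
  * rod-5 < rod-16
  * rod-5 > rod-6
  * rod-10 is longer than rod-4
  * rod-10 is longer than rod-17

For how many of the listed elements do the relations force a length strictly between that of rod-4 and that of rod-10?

Chaining upward from rod-4 reaches: rod-6, rod-5, rod-16, rod-12, rod-2.
Chaining downward from rod-10 reaches: rod-17, rod-7, rod-8, rod-1, rod-14, rod-6, rod-5, rod-16.
Strictly between rod-4 and rod-10 are those in both lists: rod-6, rod-5, rod-16 — 3 elements.

3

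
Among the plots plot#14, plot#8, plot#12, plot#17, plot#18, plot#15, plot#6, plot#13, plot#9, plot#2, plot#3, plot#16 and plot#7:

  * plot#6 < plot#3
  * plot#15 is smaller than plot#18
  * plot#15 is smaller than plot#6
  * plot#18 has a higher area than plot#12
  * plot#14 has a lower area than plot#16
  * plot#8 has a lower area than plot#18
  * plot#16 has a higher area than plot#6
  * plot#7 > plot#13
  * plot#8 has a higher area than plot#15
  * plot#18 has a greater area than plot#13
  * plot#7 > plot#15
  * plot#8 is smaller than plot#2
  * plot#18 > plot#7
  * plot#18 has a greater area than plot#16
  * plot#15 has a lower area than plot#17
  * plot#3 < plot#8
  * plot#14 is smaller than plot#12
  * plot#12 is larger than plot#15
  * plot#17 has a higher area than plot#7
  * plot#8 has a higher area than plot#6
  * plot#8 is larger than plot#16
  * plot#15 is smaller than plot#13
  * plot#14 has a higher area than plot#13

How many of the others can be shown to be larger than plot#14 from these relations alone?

The elements the relations force above plot#14 are plot#16, plot#8, plot#12, plot#2, plot#18 — no chain reaches any other.
That is 5.

5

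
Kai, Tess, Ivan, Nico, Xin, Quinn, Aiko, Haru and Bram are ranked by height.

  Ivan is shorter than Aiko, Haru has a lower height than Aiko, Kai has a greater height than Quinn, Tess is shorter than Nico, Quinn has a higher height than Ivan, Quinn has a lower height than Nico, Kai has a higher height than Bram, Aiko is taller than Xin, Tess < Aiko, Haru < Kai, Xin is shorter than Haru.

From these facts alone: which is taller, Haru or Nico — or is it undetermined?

Following every chain through Haru: above Haru we get Kai, Aiko; below Haru we get Xin.
Nico is not reached, and no chain runs the other way from Nico to Haru.
So the given relations leave the order of Haru and Nico undetermined.

undetermined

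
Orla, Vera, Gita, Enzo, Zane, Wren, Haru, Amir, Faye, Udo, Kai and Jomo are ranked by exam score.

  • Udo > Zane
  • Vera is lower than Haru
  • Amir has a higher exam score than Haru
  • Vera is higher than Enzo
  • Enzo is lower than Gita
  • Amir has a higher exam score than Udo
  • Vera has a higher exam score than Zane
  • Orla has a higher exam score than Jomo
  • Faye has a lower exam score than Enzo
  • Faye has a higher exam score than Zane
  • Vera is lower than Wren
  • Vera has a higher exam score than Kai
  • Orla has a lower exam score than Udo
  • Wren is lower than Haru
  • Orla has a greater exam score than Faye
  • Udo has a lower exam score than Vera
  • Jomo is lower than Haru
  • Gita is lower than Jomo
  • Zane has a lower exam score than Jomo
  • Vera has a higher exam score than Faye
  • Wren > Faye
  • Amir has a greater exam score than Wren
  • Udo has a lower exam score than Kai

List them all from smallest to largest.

Zane < Faye < Enzo < Gita < Jomo < Orla < Udo < Kai < Vera < Wren < Haru < Amir

Each adjacent pair is fixed by a given relation: Zane < Faye; Faye < Enzo; Enzo < Gita; Gita < Jomo; Jomo < Orla; Orla < Udo; Udo < Kai; Kai < Vera; Vera < Wren; Wren < Haru; Haru < Amir. Chaining them end to end gives the full order.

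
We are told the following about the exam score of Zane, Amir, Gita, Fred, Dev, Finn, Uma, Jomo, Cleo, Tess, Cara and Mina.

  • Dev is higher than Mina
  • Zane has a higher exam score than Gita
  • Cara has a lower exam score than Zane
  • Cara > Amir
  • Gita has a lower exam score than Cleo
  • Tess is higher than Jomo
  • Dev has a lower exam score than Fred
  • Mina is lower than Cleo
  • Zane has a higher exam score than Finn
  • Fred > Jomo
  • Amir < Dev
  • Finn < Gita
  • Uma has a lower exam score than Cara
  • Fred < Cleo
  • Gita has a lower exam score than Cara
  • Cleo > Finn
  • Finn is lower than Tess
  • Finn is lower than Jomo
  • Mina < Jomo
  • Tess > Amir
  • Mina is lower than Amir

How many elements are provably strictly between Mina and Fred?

The relations place Mina below Fred. An element lies strictly between them when it is forced above Mina and also forced below Fred.
Above Mina: {Amir, Dev, Jomo, Cara, Cleo, Zane, Tess}. Below Fred: {Amir, Finn, Dev, Jomo}.
Intersection: {Amir, Dev, Jomo} — 3.

3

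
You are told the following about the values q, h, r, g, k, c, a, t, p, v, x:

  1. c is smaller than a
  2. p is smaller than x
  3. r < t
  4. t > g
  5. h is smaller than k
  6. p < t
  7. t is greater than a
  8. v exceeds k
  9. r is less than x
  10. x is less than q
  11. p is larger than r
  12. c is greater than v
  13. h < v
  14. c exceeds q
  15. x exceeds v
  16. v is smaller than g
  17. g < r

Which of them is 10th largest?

Chaining the given pairs: h < k < v < g < r < p < x < q < c < a < t.
Counting 10 from the largest end gives k.

k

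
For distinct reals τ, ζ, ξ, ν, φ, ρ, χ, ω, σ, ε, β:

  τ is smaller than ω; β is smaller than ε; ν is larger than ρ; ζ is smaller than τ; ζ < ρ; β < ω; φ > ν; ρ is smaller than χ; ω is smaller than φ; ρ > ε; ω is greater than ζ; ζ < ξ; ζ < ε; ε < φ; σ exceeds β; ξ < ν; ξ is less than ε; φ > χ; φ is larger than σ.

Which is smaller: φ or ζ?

The relevant relations are ζ < ξ; ξ < ε; ε < ρ; ρ < ν; ν < φ.
Chaining these gives ζ < ξ < ε < ρ < ν < φ.
So ζ < φ; ζ is the smaller of the two.

ζ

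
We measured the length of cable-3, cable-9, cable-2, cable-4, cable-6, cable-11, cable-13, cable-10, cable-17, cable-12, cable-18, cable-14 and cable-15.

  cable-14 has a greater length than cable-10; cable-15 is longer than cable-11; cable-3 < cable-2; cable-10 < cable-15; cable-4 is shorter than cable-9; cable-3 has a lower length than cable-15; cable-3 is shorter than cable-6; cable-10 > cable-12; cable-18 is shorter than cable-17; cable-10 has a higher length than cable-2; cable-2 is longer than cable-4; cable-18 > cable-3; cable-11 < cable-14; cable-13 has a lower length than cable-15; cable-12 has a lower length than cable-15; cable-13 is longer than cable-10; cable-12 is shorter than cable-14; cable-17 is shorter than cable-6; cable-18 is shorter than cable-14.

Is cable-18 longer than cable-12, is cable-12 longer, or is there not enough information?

undetermined

Following every chain through cable-12: above cable-12 we get cable-10, cable-13, cable-14, cable-15.
cable-18 is not reached, and no chain runs the other way from cable-18 to cable-12.
So the given relations leave the order of cable-12 and cable-18 undetermined.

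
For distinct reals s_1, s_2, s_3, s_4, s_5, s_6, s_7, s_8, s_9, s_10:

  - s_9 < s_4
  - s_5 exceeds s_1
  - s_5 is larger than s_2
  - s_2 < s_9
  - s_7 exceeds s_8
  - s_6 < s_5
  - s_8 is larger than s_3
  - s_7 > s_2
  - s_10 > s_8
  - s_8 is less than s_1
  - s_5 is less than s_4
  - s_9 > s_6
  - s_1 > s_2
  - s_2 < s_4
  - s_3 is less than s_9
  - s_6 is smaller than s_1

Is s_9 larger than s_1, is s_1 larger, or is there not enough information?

undetermined

Following every chain through s_1: above s_1 we get s_5, s_4; below s_1 we get s_3, s_6, s_2, s_8.
s_9 is not reached, and no chain runs the other way from s_9 to s_1.
So the given relations leave the order of s_1 and s_9 undetermined.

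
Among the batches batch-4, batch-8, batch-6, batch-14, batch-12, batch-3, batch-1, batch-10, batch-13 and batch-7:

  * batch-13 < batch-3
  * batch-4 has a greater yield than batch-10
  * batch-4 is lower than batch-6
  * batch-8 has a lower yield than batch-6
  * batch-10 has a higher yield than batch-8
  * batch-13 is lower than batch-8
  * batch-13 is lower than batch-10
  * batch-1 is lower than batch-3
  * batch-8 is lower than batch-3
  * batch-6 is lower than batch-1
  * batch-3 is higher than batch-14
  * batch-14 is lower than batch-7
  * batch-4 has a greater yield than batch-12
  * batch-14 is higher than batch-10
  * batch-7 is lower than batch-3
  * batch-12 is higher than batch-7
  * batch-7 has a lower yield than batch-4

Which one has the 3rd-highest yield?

Chaining the given pairs: batch-13 < batch-8 < batch-10 < batch-14 < batch-7 < batch-12 < batch-4 < batch-6 < batch-1 < batch-3.
Counting 3 from the largest end gives batch-6.

batch-6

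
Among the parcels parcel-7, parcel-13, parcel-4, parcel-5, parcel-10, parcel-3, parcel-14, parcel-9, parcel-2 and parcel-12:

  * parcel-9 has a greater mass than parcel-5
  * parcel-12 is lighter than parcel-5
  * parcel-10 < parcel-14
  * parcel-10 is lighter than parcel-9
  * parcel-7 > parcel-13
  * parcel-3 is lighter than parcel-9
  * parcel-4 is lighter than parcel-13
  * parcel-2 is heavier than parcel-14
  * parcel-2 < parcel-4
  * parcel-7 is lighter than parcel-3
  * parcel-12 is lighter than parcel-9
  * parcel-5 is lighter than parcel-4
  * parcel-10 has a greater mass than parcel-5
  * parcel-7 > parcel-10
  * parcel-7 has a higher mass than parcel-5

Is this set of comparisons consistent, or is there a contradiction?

consistent

Every relation is compatible with parcel-12 < parcel-5 < parcel-10 < parcel-14 < parcel-2 < parcel-4 < parcel-13 < parcel-7 < parcel-3 < parcel-9; the set is consistent.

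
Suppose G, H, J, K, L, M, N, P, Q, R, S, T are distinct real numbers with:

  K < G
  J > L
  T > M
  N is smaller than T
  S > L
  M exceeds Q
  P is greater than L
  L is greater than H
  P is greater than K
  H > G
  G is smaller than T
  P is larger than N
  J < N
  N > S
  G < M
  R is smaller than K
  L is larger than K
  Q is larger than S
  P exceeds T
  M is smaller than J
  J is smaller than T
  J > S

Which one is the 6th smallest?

Piecing the relations together gives one ordering: R < K < G < H < L < S < Q < M < J < N < T < P.
The 6th smallest is S.

S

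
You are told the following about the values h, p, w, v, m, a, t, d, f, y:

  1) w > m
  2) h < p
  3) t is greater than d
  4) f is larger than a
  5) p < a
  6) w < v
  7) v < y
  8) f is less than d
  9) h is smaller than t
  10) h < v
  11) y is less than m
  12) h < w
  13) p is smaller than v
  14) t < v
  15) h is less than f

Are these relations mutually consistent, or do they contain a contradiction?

We have w < v stated directly, yet also v < y < m < w by chaining the others — so v < w. Contradiction.

inconsistent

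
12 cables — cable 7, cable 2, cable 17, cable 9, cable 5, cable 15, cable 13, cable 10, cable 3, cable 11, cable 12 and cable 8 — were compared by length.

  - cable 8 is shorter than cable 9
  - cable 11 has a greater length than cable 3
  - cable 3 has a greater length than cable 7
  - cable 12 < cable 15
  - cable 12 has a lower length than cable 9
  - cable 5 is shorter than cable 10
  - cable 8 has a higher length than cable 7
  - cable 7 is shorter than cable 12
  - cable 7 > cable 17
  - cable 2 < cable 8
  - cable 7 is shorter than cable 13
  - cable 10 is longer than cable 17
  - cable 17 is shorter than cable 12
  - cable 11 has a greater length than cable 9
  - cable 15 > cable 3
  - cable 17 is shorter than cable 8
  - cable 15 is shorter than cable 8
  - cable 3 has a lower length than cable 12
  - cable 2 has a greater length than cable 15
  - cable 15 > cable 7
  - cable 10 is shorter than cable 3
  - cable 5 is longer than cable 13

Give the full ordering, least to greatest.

cable 17 < cable 7 < cable 13 < cable 5 < cable 10 < cable 3 < cable 12 < cable 15 < cable 2 < cable 8 < cable 9 < cable 11

Each adjacent pair is fixed by a given relation: cable 17 < cable 7; cable 7 < cable 13; cable 13 < cable 5; cable 5 < cable 10; cable 10 < cable 3; cable 3 < cable 12; cable 12 < cable 15; cable 15 < cable 2; cable 2 < cable 8; cable 8 < cable 9; cable 9 < cable 11. Chaining them end to end gives the full order.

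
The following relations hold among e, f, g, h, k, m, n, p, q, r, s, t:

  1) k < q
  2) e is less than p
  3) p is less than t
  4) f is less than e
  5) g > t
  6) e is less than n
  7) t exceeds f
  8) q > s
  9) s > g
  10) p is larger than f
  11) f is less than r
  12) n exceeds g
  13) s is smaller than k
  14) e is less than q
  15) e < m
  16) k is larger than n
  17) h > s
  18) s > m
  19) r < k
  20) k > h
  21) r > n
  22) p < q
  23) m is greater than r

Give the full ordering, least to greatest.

The consecutive links are each given: f < e; e < p; p < t; t < g; g < n; n < r; r < m; m < s; s < h; h < k; k < q.

f < e < p < t < g < n < r < m < s < h < k < q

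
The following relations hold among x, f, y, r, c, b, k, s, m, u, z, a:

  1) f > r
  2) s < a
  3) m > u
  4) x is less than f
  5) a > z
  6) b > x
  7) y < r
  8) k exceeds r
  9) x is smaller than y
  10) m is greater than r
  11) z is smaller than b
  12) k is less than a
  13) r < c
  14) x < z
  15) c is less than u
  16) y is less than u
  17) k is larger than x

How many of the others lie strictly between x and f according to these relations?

2

The relations place x below f. An element lies strictly between them when it is forced above x and also forced below f.
Above x: {z, y, r, c, k, a, u, b, m}. Below f: {y, r}.
Intersection: {y, r} — 2.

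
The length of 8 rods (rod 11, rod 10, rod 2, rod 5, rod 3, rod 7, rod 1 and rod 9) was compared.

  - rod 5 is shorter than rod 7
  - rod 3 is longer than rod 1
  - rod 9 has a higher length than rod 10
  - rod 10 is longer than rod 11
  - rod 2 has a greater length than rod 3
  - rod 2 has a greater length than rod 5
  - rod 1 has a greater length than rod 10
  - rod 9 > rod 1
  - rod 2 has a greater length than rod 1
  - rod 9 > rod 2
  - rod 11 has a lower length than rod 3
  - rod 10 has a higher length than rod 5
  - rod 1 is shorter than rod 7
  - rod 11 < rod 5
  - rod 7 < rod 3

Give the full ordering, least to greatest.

The consecutive links are each given: rod 11 < rod 5; rod 5 < rod 10; rod 10 < rod 1; rod 1 < rod 7; rod 7 < rod 3; rod 3 < rod 2; rod 2 < rod 9.

rod 11 < rod 5 < rod 10 < rod 1 < rod 7 < rod 3 < rod 2 < rod 9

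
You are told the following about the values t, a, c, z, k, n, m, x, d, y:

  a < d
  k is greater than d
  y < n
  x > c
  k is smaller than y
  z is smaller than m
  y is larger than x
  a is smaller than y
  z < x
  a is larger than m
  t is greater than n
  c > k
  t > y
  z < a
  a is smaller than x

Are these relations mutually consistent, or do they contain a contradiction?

Every relation is compatible with z < m < a < d < k < c < x < y < n < t; the set is consistent.

consistent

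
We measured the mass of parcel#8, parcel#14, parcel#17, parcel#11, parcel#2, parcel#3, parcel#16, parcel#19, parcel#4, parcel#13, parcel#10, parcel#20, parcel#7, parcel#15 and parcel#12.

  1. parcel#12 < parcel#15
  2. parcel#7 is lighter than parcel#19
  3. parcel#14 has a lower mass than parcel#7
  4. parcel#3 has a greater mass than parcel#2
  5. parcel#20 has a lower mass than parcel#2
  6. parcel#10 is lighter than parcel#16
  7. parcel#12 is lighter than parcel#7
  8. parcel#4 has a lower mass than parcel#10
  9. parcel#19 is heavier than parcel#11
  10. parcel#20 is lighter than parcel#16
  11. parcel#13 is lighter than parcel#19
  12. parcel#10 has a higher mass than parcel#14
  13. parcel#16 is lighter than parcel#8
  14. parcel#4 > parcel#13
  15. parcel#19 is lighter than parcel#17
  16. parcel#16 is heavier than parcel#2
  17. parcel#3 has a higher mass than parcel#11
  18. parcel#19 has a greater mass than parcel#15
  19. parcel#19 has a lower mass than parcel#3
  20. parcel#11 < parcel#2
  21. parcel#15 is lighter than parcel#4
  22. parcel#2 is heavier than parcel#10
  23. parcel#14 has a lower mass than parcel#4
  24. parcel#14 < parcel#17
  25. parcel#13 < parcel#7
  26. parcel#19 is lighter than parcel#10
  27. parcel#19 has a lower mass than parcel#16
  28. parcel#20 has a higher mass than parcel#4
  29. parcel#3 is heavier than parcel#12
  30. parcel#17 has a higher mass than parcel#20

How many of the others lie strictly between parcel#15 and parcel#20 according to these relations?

The relations place parcel#15 below parcel#20. An element lies strictly between them when it is forced above parcel#15 and also forced below parcel#20.
Above parcel#15: {parcel#4, parcel#19, parcel#10, parcel#2, parcel#3, parcel#16, parcel#17, parcel#8}. Below parcel#20: {parcel#12, parcel#13, parcel#14, parcel#4}.
Intersection: {parcel#4} — 1.

1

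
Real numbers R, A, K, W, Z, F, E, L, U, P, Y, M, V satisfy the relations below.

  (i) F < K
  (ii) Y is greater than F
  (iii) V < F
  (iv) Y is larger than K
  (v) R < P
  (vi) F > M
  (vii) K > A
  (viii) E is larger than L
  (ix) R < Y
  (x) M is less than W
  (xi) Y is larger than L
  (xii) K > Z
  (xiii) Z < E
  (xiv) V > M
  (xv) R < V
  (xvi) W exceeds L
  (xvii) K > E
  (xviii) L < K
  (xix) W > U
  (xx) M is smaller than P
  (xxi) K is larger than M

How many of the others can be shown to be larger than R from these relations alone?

From R the given relations immediately reach V, P, Y.
From those, F — 4 in total.
From those, K — 5 in total.
No other element is forced above R by the given relations, so the count is 5.

5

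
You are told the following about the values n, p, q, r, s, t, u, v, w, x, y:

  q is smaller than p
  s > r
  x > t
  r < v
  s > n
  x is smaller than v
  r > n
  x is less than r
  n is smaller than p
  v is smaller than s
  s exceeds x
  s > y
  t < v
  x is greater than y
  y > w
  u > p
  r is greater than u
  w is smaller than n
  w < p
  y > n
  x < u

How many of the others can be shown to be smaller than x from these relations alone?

4

Directly below x: t, y.
One step further: w, n (4 so far).
No other element is forced below x by the given relations, so the count is 4.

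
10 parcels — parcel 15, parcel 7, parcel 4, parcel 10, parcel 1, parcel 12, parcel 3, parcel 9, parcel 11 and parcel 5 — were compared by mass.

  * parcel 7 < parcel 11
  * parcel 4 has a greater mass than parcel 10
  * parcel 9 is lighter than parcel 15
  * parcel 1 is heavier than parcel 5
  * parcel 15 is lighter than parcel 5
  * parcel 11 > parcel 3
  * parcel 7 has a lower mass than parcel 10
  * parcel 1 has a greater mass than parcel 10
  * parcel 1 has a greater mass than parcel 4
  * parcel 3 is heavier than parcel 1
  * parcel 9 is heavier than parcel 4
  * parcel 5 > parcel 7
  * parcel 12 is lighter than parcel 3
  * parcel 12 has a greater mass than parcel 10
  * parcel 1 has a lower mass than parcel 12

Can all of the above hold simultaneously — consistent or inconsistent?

consistent

Every relation is compatible with parcel 7 < parcel 10 < parcel 4 < parcel 9 < parcel 15 < parcel 5 < parcel 1 < parcel 12 < parcel 3 < parcel 11; the set is consistent.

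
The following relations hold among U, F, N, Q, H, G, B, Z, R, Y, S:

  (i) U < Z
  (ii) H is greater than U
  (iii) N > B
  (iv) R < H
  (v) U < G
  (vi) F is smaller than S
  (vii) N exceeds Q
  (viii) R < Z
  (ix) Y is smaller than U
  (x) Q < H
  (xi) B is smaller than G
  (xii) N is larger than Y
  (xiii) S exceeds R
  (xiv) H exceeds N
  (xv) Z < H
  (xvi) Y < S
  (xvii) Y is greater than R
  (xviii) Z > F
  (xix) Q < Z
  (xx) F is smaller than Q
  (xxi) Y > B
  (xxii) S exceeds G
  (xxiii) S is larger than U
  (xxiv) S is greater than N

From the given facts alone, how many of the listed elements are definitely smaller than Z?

The elements the relations force below Z are B, R, Y, U, F, Q — no chain reaches any other.
That is 6.

6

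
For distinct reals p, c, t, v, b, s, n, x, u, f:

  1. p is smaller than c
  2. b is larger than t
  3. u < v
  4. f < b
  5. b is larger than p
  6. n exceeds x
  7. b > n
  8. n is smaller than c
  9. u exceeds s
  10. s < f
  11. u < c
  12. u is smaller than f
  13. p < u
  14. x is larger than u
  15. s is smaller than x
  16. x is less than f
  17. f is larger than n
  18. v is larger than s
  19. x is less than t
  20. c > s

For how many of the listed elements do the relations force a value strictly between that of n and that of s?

The relations place s below n. An element lies strictly between them when it is forced above s and also forced below n.
Above s: {u, v, x, f, c, t, b}. Below n: {p, u, x}.
Intersection: {u, x} — 2.

2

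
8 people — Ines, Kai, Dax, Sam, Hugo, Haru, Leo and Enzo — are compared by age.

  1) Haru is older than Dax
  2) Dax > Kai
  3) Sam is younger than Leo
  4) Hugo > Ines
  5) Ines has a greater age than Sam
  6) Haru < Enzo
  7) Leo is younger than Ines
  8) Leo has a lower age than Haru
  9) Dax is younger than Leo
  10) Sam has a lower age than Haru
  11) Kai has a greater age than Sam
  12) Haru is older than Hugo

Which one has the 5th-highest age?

Chaining the given pairs: Sam < Kai < Dax < Leo < Ines < Hugo < Haru < Enzo.
Counting 5 from the largest end gives Leo.

Leo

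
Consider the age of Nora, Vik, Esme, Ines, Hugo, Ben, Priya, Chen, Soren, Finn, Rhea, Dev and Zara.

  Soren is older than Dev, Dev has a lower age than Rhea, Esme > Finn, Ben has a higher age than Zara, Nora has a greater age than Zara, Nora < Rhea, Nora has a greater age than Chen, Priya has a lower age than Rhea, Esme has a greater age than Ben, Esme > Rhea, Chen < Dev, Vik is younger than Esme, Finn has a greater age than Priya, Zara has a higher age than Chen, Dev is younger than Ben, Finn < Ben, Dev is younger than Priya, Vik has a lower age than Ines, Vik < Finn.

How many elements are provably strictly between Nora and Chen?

1

Chaining upward from Chen reaches: Dev, Soren, Priya, Zara, Finn, Rhea, Ben, Esme.
Chaining downward from Nora reaches: Zara.
Strictly between Chen and Nora are those in both lists: Zara — 1 element.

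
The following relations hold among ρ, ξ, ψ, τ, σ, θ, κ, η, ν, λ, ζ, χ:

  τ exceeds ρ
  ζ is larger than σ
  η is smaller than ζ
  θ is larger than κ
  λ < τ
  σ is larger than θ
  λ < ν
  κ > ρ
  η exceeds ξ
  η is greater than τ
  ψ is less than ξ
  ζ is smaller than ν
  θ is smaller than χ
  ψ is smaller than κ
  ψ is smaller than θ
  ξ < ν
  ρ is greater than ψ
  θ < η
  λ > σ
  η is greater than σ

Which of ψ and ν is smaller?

ψ

ψ < ρ and ρ < κ give ψ < κ.
With κ < θ: ψ < ρ < κ < θ.
With θ < σ: ψ < ρ < κ < θ < σ.
With σ < λ: ψ < ρ < κ < θ < σ < λ.
With λ < τ: ψ < ρ < κ < θ < σ < λ < τ.
Then τ < η extends the chain to η.
Then η < ζ extends the chain to ζ.
With ζ < ν: ψ < ρ < κ < θ < σ < λ < τ < η < ζ < ν.
So ψ < ν; ψ is the smaller of the two.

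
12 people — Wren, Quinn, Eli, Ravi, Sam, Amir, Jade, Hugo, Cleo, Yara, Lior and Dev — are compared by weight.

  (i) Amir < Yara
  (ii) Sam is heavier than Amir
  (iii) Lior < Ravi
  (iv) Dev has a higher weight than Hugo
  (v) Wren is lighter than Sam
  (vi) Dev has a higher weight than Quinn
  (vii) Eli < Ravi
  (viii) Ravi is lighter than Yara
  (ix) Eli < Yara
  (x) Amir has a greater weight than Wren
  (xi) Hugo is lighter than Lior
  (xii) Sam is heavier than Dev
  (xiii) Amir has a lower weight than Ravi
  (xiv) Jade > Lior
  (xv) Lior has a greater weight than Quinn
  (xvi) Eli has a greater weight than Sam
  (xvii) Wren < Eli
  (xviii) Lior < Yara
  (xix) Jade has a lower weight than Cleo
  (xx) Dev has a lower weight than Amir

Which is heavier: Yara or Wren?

Yara

Following the relations from Wren: Wren < Amir < Sam < Eli < Ravi < Yara.
So Wren < Yara; Yara is the heavier of the two.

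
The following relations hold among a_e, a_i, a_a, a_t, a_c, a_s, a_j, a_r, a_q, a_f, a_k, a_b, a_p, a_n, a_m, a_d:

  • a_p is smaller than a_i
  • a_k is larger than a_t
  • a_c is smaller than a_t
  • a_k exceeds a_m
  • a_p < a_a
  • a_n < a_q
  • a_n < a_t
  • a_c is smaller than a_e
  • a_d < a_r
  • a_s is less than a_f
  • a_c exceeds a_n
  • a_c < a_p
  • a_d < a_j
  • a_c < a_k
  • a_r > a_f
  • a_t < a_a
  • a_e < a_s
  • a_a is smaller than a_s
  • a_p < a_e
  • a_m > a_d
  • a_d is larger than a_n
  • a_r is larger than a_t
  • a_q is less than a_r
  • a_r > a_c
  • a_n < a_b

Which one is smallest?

a_n

a_c is not least since a_n < a_c; a_b is not least since a_n < a_b; a_d is not least since a_n < a_d; a_t is not least since a_n < a_t; a_p is not least since a_c < a_p; a_e is not least since a_c < a_e; a_i is not least since a_p < a_i; a_m is not least since a_d < a_m; a_a is not least since a_t < a_a; a_j is not least since a_d < a_j; a_s is not least since a_a < a_s; a_k is not least since a_t < a_k; a_f is not least since a_s < a_f; a_q is not least since a_n < a_q; a_r is not least since a_t < a_r.
Only a_n has nothing below it, so a_n is the smallest.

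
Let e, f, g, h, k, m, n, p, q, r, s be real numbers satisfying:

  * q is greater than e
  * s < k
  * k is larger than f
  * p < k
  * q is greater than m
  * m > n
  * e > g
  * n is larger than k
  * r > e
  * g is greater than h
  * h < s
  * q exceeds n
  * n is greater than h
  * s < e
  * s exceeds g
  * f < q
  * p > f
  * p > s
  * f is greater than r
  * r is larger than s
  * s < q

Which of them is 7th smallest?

p

Piecing the relations together gives one ordering: h < g < s < e < r < f < p < k < n < m < q.
Counting 7 from the smallest end gives p.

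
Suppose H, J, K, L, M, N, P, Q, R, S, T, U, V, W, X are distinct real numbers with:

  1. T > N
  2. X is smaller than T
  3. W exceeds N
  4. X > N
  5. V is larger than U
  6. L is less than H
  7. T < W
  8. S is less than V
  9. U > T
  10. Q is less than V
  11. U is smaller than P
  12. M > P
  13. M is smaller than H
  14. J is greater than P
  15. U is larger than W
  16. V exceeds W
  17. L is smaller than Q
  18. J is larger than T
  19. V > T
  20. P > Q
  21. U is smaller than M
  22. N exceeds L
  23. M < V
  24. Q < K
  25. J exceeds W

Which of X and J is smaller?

X

Link the given pairs in sequence: X < T; T < W; W < U; U < P; P < J.
Together: X < T < W < U < P < J.
So X < J; X is the smaller of the two.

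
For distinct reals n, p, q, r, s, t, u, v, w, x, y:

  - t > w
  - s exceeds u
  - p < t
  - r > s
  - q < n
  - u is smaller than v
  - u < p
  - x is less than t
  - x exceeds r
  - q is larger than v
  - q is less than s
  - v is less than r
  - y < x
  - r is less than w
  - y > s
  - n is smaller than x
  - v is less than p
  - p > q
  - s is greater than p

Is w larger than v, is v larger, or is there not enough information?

w

The relevant relations are v < p; p < s; s < r; r < w.
Chaining these gives v < p < s < r < w.
So w is larger.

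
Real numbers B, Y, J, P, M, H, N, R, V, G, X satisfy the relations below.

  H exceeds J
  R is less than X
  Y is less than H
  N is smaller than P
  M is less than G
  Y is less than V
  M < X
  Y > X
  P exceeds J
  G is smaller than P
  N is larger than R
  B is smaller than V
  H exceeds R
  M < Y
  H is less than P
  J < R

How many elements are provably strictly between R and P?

Chaining upward from R reaches: X, Y, V, H, N.
Chaining downward from P reaches: M, J, G, X, Y, H, N.
Strictly between R and P are those in both lists: X, Y, H, N — 4 elements.

4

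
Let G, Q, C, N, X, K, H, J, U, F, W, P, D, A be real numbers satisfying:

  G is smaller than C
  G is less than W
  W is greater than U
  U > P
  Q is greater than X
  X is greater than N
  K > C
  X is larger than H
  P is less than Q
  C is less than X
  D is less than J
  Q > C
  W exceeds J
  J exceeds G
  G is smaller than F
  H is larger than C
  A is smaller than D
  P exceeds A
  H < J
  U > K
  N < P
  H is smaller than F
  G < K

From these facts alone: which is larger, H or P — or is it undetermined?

undetermined

Following every chain through H: above H we get F, X, J, W, Q; below H we get G, C.
P is not reached, and no chain runs the other way from P to H.
So the given relations leave the order of H and P undetermined.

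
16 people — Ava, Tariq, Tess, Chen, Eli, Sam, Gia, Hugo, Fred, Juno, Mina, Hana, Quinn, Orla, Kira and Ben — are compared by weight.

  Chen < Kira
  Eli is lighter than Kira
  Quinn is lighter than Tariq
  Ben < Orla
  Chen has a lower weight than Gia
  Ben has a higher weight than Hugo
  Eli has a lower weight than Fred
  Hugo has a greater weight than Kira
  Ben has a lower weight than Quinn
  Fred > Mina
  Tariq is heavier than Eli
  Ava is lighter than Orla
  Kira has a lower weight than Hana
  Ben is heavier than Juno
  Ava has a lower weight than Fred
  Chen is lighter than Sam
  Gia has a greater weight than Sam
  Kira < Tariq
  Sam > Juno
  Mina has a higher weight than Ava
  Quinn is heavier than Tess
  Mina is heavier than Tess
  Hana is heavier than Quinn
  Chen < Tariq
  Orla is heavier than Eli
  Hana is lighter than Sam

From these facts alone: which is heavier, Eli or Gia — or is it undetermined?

Gia

The relevant relations are Eli < Kira; Kira < Hugo; Hugo < Ben; Ben < Quinn; Quinn < Hana; Hana < Sam; Sam < Gia.
Chaining these gives Eli < Kira < Hugo < Ben < Quinn < Hana < Sam < Gia.
So Gia is heavier.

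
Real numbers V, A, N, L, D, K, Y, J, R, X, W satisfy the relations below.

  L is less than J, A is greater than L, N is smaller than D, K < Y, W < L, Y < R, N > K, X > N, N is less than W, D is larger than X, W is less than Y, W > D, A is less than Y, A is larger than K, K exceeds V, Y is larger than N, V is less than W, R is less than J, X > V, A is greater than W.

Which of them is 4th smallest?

Piecing the relations together gives one ordering: V < K < N < X < D < W < L < A < Y < R < J.
Counting 4 from the smallest end gives X.

X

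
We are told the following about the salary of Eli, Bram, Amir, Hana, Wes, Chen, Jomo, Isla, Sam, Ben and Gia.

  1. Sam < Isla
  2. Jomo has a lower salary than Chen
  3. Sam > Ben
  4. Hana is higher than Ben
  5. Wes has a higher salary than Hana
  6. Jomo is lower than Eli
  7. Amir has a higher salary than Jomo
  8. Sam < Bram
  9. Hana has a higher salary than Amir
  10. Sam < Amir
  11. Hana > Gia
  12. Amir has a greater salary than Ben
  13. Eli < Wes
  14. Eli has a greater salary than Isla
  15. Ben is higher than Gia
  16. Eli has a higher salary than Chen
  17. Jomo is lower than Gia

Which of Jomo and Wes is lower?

Jomo < Gia and Gia < Ben give Jomo < Ben.
With Ben < Sam: Jomo < Gia < Ben < Sam.
With Sam < Amir: Jomo < Gia < Ben < Sam < Amir.
Then Amir < Hana extends the chain to Hana.
With Hana < Wes: Jomo < Gia < Ben < Sam < Amir < Hana < Wes.
So Jomo < Wes; Jomo is the lower of the two.

Jomo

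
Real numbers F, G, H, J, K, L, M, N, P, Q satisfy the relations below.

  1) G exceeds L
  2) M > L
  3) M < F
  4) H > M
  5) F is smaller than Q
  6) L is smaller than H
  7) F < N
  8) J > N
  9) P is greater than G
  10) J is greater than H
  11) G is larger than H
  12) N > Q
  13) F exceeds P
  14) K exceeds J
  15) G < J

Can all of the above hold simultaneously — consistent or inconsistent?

consistent

Every relation is compatible with L < M < H < G < P < F < Q < N < J < K; the set is consistent.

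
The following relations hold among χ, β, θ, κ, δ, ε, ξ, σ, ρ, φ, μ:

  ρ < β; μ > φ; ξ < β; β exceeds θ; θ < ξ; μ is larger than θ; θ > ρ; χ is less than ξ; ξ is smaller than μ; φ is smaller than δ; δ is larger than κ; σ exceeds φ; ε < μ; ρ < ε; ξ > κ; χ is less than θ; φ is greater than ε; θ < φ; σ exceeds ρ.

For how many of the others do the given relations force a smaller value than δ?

Directly below δ: κ, φ.
One step further: ε, θ (4 so far).
One step further: ρ, χ (6 so far).
No other element is forced below δ by the given relations, so the count is 6.

6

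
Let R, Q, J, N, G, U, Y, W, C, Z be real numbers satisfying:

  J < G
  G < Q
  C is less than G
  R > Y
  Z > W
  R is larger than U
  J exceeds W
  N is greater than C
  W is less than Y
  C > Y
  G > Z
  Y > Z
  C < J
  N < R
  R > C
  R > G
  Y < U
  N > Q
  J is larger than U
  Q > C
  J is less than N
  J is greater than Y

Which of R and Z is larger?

R

Z < Y and Y < C give Z < C.
With C < J: Z < Y < C < J.
Then J < G extends the chain to G.
Then G < Q extends the chain to Q.
Then Q < N extends the chain to N.
With N < R: Z < Y < C < J < G < Q < N < R.
So Z < R; R is the larger of the two.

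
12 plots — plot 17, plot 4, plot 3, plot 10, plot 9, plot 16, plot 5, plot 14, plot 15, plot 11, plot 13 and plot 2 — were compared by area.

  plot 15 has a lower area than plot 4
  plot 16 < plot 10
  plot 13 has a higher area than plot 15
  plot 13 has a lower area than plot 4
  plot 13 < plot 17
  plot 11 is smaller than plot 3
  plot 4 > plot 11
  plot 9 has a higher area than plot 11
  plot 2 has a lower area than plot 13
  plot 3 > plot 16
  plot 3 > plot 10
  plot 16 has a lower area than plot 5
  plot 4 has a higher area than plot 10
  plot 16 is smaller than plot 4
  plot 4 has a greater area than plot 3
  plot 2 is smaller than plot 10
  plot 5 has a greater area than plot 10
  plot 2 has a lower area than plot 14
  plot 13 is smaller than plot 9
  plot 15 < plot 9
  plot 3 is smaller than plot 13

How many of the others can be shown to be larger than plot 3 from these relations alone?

4

Directly above plot 3: plot 13, plot 4.
One step further: plot 9, plot 17 (4 so far).
No other element is forced above plot 3 by the given relations, so the count is 4.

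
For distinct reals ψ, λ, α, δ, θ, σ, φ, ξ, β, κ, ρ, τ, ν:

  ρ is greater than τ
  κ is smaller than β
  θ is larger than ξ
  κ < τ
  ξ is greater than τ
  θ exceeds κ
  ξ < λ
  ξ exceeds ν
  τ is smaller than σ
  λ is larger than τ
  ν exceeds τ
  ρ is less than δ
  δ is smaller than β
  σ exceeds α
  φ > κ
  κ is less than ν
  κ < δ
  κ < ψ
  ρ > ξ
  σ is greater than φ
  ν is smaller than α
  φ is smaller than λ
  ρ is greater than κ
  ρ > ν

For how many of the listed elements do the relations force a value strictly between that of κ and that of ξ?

Chaining upward from κ reaches: φ, τ, ν, ρ, ψ, δ, β, α, λ, σ, θ.
Chaining downward from ξ reaches: τ, ν.
Strictly between κ and ξ are those in both lists: τ, ν — 2 elements.

2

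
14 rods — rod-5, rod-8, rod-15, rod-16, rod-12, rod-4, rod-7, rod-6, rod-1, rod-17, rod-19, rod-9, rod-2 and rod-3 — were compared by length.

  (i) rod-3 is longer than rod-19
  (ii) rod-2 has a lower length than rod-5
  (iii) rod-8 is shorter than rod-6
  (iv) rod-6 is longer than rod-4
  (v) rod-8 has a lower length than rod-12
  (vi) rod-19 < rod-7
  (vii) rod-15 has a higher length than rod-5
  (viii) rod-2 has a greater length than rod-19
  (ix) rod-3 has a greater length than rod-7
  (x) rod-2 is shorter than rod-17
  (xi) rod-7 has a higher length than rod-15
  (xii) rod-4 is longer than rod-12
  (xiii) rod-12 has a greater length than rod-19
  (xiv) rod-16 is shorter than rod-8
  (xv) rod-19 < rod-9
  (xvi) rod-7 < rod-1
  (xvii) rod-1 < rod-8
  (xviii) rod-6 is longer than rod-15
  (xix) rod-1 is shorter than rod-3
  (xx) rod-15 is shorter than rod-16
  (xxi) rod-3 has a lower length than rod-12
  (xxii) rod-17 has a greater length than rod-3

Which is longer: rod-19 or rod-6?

rod-19 < rod-2 and rod-2 < rod-5 give rod-19 < rod-5.
Then rod-5 < rod-15 extends the chain to rod-15.
With rod-15 < rod-7: rod-19 < rod-2 < rod-5 < rod-15 < rod-7.
Then rod-7 < rod-1 extends the chain to rod-1.
Then rod-1 < rod-8 extends the chain to rod-8.
Then rod-8 < rod-12 extends the chain to rod-12.
Then rod-12 < rod-4 extends the chain to rod-4.
With rod-4 < rod-6: rod-19 < rod-2 < rod-5 < rod-15 < rod-7 < rod-1 < rod-8 < rod-12 < rod-4 < rod-6.
So rod-19 < rod-6; rod-6 is the longer of the two.

rod-6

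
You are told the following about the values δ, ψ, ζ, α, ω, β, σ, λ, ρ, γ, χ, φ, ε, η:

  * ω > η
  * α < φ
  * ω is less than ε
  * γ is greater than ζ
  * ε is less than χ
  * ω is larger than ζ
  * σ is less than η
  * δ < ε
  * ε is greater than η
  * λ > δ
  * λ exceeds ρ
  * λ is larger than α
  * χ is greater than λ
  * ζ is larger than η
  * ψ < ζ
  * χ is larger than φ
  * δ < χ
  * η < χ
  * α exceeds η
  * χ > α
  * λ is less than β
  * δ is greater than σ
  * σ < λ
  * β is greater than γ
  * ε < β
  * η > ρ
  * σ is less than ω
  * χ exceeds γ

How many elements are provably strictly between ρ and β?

7

Chaining upward from ρ reaches: η, α, ζ, λ, γ, ω, ε, φ, χ.
Chaining downward from β reaches: σ, η, δ, ψ, α, ζ, λ, γ, ω, ε.
Strictly between ρ and β are those in both lists: η, α, ζ, λ, γ, ω, ε — 7 elements.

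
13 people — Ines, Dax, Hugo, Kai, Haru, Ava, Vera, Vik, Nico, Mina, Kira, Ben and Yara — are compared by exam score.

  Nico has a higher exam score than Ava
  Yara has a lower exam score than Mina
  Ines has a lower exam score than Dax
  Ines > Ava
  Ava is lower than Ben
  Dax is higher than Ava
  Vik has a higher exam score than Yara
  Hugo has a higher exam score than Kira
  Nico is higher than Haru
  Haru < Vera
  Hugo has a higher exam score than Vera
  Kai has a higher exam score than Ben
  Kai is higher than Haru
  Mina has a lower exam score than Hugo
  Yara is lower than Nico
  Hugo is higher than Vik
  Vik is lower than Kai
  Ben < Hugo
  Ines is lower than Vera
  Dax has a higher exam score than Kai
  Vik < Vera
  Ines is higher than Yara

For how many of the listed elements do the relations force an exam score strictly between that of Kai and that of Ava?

Chaining upward from Ava reaches: Ben, Ines, Nico, Vera, Dax, Hugo.
Chaining downward from Kai reaches: Ben, Yara, Haru, Vik.
Strictly between Ava and Kai are those in both lists: Ben — 1 element.

1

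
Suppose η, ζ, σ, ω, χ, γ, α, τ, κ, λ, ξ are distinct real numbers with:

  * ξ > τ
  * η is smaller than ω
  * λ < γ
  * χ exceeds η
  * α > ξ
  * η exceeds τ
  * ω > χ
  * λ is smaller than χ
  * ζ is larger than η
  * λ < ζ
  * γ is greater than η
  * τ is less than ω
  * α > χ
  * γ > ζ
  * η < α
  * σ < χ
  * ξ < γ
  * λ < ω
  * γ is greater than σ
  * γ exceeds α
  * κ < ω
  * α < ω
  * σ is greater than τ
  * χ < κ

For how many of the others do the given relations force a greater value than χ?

4

Directly above χ: α, κ, ω.
One step further: γ (4 so far).
No other element is forced above χ by the given relations, so the count is 4.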